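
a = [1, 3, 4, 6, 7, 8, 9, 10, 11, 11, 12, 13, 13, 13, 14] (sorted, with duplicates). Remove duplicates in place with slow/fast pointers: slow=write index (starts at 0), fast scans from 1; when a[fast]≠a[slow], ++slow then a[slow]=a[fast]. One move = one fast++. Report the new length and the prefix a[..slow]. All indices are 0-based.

(s=0,f=1) a[fast]=3≠a[slow]=1 write a[1]=3 → slow++,fast++
(s=1,f=2) a[fast]=4≠a[slow]=3 write a[2]=4 → slow++,fast++
(s=2,f=3) a[fast]=6≠a[slow]=4 write a[3]=6 → slow++,fast++
(s=3,f=4) a[fast]=7≠a[slow]=6 write a[4]=7 → slow++,fast++
(s=4,f=5) a[fast]=8≠a[slow]=7 write a[5]=8 → slow++,fast++
(s=5,f=6) a[fast]=9≠a[slow]=8 write a[6]=9 → slow++,fast++
(s=6,f=7) a[fast]=10≠a[slow]=9 write a[7]=10 → slow++,fast++
(s=7,f=8) a[fast]=11≠a[slow]=10 write a[8]=11 → slow++,fast++
(s=8,f=9) a[fast]=11=a[slow] dup → fast++
(s=8,f=10) a[fast]=12≠a[slow]=11 write a[9]=12 → slow++,fast++
(s=9,f=11) a[fast]=13≠a[slow]=12 write a[10]=13 → slow++,fast++
(s=10,f=12) a[fast]=13=a[slow] dup → fast++
(s=10,f=13) a[fast]=13=a[slow] dup → fast++
(s=10,f=14) a[fast]=14≠a[slow]=13 write a[11]=14 → slow++,fast++

length 12; prefix = [1, 3, 4, 6, 7, 8, 9, 10, 11, 12, 13, 14]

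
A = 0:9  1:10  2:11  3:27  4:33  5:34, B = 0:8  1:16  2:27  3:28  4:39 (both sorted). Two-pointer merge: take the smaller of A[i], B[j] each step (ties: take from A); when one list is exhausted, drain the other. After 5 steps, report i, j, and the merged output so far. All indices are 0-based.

i=3, j=2, merged so far=[8, 9, 10, 11, 16]

i=0 j=0: A[i]=9>B[j]=8 take 8, j++
i=0 j=1: A[i]=9<=B[j]=16 take 9, i++
i=1 j=1: A[i]=10<=B[j]=16 take 10, i++
i=2 j=1: A[i]=11<=B[j]=16 take 11, i++
i=3 j=1: A[i]=27>B[j]=16 take 16, j++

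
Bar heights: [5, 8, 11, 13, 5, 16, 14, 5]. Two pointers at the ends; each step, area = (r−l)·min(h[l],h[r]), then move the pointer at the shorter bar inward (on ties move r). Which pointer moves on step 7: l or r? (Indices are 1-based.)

l=1 r=8: min(5,5)*7=35 best=35 *, r--
l=1 r=7: min(5,14)*6=30 best=35, l++
l=2 r=7: min(8,14)*5=40 best=40 *, l++
l=3 r=7: min(11,14)*4=44 best=44 *, l++
l=4 r=7: min(13,14)*3=39 best=44, l++
l=5 r=7: min(5,14)*2=10 best=44, l++
l=6 r=7: min(16,14)*1=14 best=44, r--

r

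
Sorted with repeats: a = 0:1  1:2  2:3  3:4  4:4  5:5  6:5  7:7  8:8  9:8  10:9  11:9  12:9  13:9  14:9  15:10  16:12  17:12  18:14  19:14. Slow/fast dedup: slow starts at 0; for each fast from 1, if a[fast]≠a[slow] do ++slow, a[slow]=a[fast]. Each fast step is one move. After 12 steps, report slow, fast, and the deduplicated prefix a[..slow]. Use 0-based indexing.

slow=7, fast=13, prefix=[1, 2, 3, 4, 5, 7, 8, 9]

slow=0 fast=1: a[fast]=2≠a[slow]=1 write a[1]=2, slow++,fast++
slow=1 fast=2: a[fast]=3≠a[slow]=2 write a[2]=3, slow++,fast++
slow=2 fast=3: a[fast]=4≠a[slow]=3 write a[3]=4, slow++,fast++
slow=3 fast=4: a[fast]=4=a[slow] dup, fast++
slow=3 fast=5: a[fast]=5≠a[slow]=4 write a[4]=5, slow++,fast++
slow=4 fast=6: a[fast]=5=a[slow] dup, fast++
slow=4 fast=7: a[fast]=7≠a[slow]=5 write a[5]=7, slow++,fast++
slow=5 fast=8: a[fast]=8≠a[slow]=7 write a[6]=8, slow++,fast++
slow=6 fast=9: a[fast]=8=a[slow] dup, fast++
slow=6 fast=10: a[fast]=9≠a[slow]=8 write a[7]=9, slow++,fast++
slow=7 fast=11: a[fast]=9=a[slow] dup, fast++
slow=7 fast=12: a[fast]=9=a[slow] dup, fast++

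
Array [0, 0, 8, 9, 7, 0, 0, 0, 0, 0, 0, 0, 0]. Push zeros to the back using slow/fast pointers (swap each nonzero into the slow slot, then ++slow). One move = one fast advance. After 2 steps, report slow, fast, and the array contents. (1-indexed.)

slow=1 fast=1: a[fast]=0, fast++
slow=1 fast=2: a[fast]=0, fast++

slow=1, fast=3, a=[0, 0, 8, 9, 7, 0, 0, 0, 0, 0, 0, 0, 0]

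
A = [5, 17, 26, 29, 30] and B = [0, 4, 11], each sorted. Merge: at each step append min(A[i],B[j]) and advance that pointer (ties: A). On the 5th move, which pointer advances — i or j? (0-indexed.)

[i=0,j=0] A[i]=5>B[j]=0 take 0 → j++
[i=0,j=1] A[i]=5>B[j]=4 take 4 → j++
[i=0,j=2] A[i]=5<=B[j]=11 take 5 → i++
[i=1,j=2] A[i]=17>B[j]=11 take 11 → j++
[i=1,j=3] B done, take A[i]=17 → i++

i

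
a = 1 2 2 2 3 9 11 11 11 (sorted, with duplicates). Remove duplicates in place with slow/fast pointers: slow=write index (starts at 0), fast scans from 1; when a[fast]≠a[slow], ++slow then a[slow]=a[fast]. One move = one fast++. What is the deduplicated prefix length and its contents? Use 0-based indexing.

(s=0,f=1) a[fast]=2≠a[slow]=1 write a[1]=2 → slow++,fast++
(s=1,f=2) a[fast]=2=a[slow] dup → fast++
(s=1,f=3) a[fast]=2=a[slow] dup → fast++
(s=1,f=4) a[fast]=3≠a[slow]=2 write a[2]=3 → slow++,fast++
(s=2,f=5) a[fast]=9≠a[slow]=3 write a[3]=9 → slow++,fast++
(s=3,f=6) a[fast]=11≠a[slow]=9 write a[4]=11 → slow++,fast++
(s=4,f=7) a[fast]=11=a[slow] dup → fast++
(s=4,f=8) a[fast]=11=a[slow] dup → fast++

length 5; prefix = [1, 2, 3, 9, 11]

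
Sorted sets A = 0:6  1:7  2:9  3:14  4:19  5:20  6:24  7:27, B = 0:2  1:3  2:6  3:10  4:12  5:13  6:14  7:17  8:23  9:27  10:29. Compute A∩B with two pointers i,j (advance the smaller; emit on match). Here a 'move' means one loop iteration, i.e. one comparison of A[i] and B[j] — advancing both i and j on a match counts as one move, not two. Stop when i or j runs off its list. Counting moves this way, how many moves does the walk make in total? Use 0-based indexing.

15 moves

[i=0,j=0] 6>2 → j++
[i=0,j=1] 6>3 → j++
[i=0,j=2] 6==6 emit → i++,j++
[i=1,j=3] 7<10 → i++
[i=2,j=3] 9<10 → i++
[i=3,j=3] 14>10 → j++
[i=3,j=4] 14>12 → j++
[i=3,j=5] 14>13 → j++
[i=3,j=6] 14==14 emit → i++,j++
[i=4,j=7] 19>17 → j++
[i=4,j=8] 19<23 → i++
[i=5,j=8] 20<23 → i++
[i=6,j=8] 24>23 → j++
[i=6,j=9] 24<27 → i++
[i=7,j=9] 27==27 emit → i++,j++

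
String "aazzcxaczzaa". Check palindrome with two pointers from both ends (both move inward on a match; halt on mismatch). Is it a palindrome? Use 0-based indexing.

l=0 r=11: 'a'=='a', l++,r--
l=1 r=10: 'a'=='a', l++,r--
l=2 r=9: 'z'=='z', l++,r--
l=3 r=8: 'z'=='z', l++,r--
l=4 r=7: 'c'=='c', l++,r--
l=5 r=6: 'x'!='a', stop

not a palindrome (mismatch at 5,6)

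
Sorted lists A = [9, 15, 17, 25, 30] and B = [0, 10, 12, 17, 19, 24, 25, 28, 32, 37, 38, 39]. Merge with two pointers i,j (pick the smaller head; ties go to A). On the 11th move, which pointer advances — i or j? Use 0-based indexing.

[i=0,j=0] A[i]=9>B[j]=0 take 0 → j++
[i=0,j=1] A[i]=9<=B[j]=10 take 9 → i++
[i=1,j=1] A[i]=15>B[j]=10 take 10 → j++
[i=1,j=2] A[i]=15>B[j]=12 take 12 → j++
[i=1,j=3] A[i]=15<=B[j]=17 take 15 → i++
[i=2,j=3] A[i]=17<=B[j]=17 take 17 → i++
[i=3,j=3] A[i]=25>B[j]=17 take 17 → j++
[i=3,j=4] A[i]=25>B[j]=19 take 19 → j++
[i=3,j=5] A[i]=25>B[j]=24 take 24 → j++
[i=3,j=6] A[i]=25<=B[j]=25 take 25 → i++
[i=4,j=6] A[i]=30>B[j]=25 take 25 → j++

j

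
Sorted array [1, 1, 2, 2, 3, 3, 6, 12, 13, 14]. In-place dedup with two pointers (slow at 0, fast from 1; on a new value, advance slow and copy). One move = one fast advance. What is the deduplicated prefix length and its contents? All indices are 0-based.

slow=0 fast=1: a[fast]=1=a[slow] dup, fast++
slow=0 fast=2: a[fast]=2≠a[slow]=1 write a[1]=2, slow++,fast++
slow=1 fast=3: a[fast]=2=a[slow] dup, fast++
slow=1 fast=4: a[fast]=3≠a[slow]=2 write a[2]=3, slow++,fast++
slow=2 fast=5: a[fast]=3=a[slow] dup, fast++
slow=2 fast=6: a[fast]=6≠a[slow]=3 write a[3]=6, slow++,fast++
slow=3 fast=7: a[fast]=12≠a[slow]=6 write a[4]=12, slow++,fast++
slow=4 fast=8: a[fast]=13≠a[slow]=12 write a[5]=13, slow++,fast++
slow=5 fast=9: a[fast]=14≠a[slow]=13 write a[6]=14, slow++,fast++

length 7; prefix = [1, 2, 3, 6, 12, 13, 14]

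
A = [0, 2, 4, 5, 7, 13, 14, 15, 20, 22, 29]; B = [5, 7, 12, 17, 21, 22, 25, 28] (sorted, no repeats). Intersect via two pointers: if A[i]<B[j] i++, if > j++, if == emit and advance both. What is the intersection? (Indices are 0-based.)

intersection = [5, 7, 22]

[i=0,j=0] 0<5 → i++
[i=1,j=0] 2<5 → i++
[i=2,j=0] 4<5 → i++
[i=3,j=0] 5==5 emit → i++,j++
[i=4,j=1] 7==7 emit → i++,j++
[i=5,j=2] 13>12 → j++
[i=5,j=3] 13<17 → i++
[i=6,j=3] 14<17 → i++
[i=7,j=3] 15<17 → i++
[i=8,j=3] 20>17 → j++
[i=8,j=4] 20<21 → i++
[i=9,j=4] 22>21 → j++
[i=9,j=5] 22==22 emit → i++,j++
[i=10,j=6] 29>25 → j++
[i=10,j=7] 29>28 → j++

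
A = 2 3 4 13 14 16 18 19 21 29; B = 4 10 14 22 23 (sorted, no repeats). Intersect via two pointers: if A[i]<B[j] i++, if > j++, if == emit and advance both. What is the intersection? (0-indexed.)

[i=0,j=0] 2<4 → i++
[i=1,j=0] 3<4 → i++
[i=2,j=0] 4==4 emit → i++,j++
[i=3,j=1] 13>10 → j++
[i=3,j=2] 13<14 → i++
[i=4,j=2] 14==14 emit → i++,j++
[i=5,j=3] 16<22 → i++
[i=6,j=3] 18<22 → i++
[i=7,j=3] 19<22 → i++
[i=8,j=3] 21<22 → i++
[i=9,j=3] 29>22 → j++
[i=9,j=4] 29>23 → j++

intersection = [4, 14]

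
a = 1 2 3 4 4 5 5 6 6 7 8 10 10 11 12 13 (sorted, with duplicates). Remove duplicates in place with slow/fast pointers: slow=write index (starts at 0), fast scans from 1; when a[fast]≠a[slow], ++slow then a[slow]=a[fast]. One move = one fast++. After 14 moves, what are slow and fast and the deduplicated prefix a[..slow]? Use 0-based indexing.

slow=0 fast=1: a[fast]=2≠a[slow]=1 write a[1]=2, slow++,fast++
slow=1 fast=2: a[fast]=3≠a[slow]=2 write a[2]=3, slow++,fast++
slow=2 fast=3: a[fast]=4≠a[slow]=3 write a[3]=4, slow++,fast++
slow=3 fast=4: a[fast]=4=a[slow] dup, fast++
slow=3 fast=5: a[fast]=5≠a[slow]=4 write a[4]=5, slow++,fast++
slow=4 fast=6: a[fast]=5=a[slow] dup, fast++
slow=4 fast=7: a[fast]=6≠a[slow]=5 write a[5]=6, slow++,fast++
slow=5 fast=8: a[fast]=6=a[slow] dup, fast++
slow=5 fast=9: a[fast]=7≠a[slow]=6 write a[6]=7, slow++,fast++
slow=6 fast=10: a[fast]=8≠a[slow]=7 write a[7]=8, slow++,fast++
slow=7 fast=11: a[fast]=10≠a[slow]=8 write a[8]=10, slow++,fast++
slow=8 fast=12: a[fast]=10=a[slow] dup, fast++
slow=8 fast=13: a[fast]=11≠a[slow]=10 write a[9]=11, slow++,fast++
slow=9 fast=14: a[fast]=12≠a[slow]=11 write a[10]=12, slow++,fast++

slow=10, fast=15, prefix=[1, 2, 3, 4, 5, 6, 7, 8, 10, 11, 12]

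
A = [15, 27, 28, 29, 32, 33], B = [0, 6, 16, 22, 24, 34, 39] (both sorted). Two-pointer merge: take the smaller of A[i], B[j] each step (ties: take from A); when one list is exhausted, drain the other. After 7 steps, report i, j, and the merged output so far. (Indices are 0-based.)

i=2, j=5, merged so far=[0, 6, 15, 16, 22, 24, 27]

i=0 j=0: A[i]=15>B[j]=0 take 0, j++
i=0 j=1: A[i]=15>B[j]=6 take 6, j++
i=0 j=2: A[i]=15<=B[j]=16 take 15, i++
i=1 j=2: A[i]=27>B[j]=16 take 16, j++
i=1 j=3: A[i]=27>B[j]=22 take 22, j++
i=1 j=4: A[i]=27>B[j]=24 take 24, j++
i=1 j=5: A[i]=27<=B[j]=34 take 27, i++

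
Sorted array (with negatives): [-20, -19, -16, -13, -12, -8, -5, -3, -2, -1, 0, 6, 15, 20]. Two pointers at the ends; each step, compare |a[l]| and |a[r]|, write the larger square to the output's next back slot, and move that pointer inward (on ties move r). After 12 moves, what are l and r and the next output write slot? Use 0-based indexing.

l=9, r=10, next write slot=1

l=0 r=13: |-20|<=|20| out[13]=400, r--
l=0 r=12: |-20|>|15| out[12]=400, l++
l=1 r=12: |-19|>|15| out[11]=361, l++
l=2 r=12: |-16|>|15| out[10]=256, l++
l=3 r=12: |-13|<=|15| out[9]=225, r--
l=3 r=11: |-13|>|6| out[8]=169, l++
l=4 r=11: |-12|>|6| out[7]=144, l++
l=5 r=11: |-8|>|6| out[6]=64, l++
l=6 r=11: |-5|<=|6| out[5]=36, r--
l=6 r=10: |-5|>|0| out[4]=25, l++
l=7 r=10: |-3|>|0| out[3]=9, l++
l=8 r=10: |-2|>|0| out[2]=4, l++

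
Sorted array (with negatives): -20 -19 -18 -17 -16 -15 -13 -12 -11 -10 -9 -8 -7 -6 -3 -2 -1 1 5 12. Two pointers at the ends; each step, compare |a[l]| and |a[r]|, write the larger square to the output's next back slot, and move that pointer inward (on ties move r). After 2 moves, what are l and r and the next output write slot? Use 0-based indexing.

l=2, r=19, next write slot=17

l=0 r=19: |-20|>|12| out[19]=400, l++
l=1 r=19: |-19|>|12| out[18]=361, l++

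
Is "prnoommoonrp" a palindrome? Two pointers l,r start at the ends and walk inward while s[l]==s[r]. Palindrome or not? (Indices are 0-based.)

l=0 r=11: 'p'=='p', l++,r--
l=1 r=10: 'r'=='r', l++,r--
l=2 r=9: 'n'=='n', l++,r--
l=3 r=8: 'o'=='o', l++,r--
l=4 r=7: 'o'=='o', l++,r--
l=5 r=6: 'm'=='m', l++,r--

palindrome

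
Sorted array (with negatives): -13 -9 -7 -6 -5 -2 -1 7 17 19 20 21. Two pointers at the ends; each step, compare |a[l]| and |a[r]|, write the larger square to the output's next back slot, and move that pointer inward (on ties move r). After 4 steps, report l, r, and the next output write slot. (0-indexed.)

[0,11] |-13|<=|21| out[11]=441 → r--
[0,10] |-13|<=|20| out[10]=400 → r--
[0,9] |-13|<=|19| out[9]=361 → r--
[0,8] |-13|<=|17| out[8]=289 → r--

l=0, r=7, next write slot=7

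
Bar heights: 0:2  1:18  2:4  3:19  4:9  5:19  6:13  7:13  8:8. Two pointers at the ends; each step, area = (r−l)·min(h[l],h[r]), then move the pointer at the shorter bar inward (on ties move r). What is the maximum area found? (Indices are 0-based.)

l=0 r=8: min(2,8)*8=16 best=16 *, l++
l=1 r=8: min(18,8)*7=56 best=56 *, r--
l=1 r=7: min(18,13)*6=78 best=78 *, r--
l=1 r=6: min(18,13)*5=65 best=78, r--
l=1 r=5: min(18,19)*4=72 best=78, l++
l=2 r=5: min(4,19)*3=12 best=78, l++
l=3 r=5: min(19,19)*2=38 best=78, r--
l=3 r=4: min(19,9)*1=9 best=78, r--

max area = 78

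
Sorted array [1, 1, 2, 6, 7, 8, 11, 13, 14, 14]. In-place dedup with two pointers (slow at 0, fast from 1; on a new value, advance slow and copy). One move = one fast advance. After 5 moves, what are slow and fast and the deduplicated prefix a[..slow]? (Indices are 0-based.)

slow=4, fast=6, prefix=[1, 2, 6, 7, 8]

(s=0,f=1) a[fast]=1=a[slow] dup → fast++
(s=0,f=2) a[fast]=2≠a[slow]=1 write a[1]=2 → slow++,fast++
(s=1,f=3) a[fast]=6≠a[slow]=2 write a[2]=6 → slow++,fast++
(s=2,f=4) a[fast]=7≠a[slow]=6 write a[3]=7 → slow++,fast++
(s=3,f=5) a[fast]=8≠a[slow]=7 write a[4]=8 → slow++,fast++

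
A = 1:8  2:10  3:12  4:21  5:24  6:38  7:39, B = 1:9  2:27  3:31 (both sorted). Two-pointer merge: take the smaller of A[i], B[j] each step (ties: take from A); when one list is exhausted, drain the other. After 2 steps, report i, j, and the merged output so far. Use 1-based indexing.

i=2, j=2, merged so far=[8, 9]

[i=1,j=1] A[i]=8<=B[j]=9 take 8 → i++
[i=2,j=1] A[i]=10>B[j]=9 take 9 → j++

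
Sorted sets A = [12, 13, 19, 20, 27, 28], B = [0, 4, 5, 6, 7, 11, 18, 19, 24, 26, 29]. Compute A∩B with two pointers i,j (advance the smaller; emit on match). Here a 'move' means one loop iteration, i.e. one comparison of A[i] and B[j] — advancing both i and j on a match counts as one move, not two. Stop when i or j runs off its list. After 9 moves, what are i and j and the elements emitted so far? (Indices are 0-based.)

[i=0,j=0] 12>0 → j++
[i=0,j=1] 12>4 → j++
[i=0,j=2] 12>5 → j++
[i=0,j=3] 12>6 → j++
[i=0,j=4] 12>7 → j++
[i=0,j=5] 12>11 → j++
[i=0,j=6] 12<18 → i++
[i=1,j=6] 13<18 → i++
[i=2,j=6] 19>18 → j++

i=2, j=7, emitted=[]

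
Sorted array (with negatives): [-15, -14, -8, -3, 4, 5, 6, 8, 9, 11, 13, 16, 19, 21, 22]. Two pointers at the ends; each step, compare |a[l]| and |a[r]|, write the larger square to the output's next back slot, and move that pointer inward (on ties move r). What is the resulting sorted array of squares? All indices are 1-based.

l=1 r=15: |-15|<=|22| out[15]=484, r--
l=1 r=14: |-15|<=|21| out[14]=441, r--
l=1 r=13: |-15|<=|19| out[13]=361, r--
l=1 r=12: |-15|<=|16| out[12]=256, r--
l=1 r=11: |-15|>|13| out[11]=225, l++
l=2 r=11: |-14|>|13| out[10]=196, l++
l=3 r=11: |-8|<=|13| out[9]=169, r--
l=3 r=10: |-8|<=|11| out[8]=121, r--
l=3 r=9: |-8|<=|9| out[7]=81, r--
l=3 r=8: |-8|<=|8| out[6]=64, r--
l=3 r=7: |-8|>|6| out[5]=64, l++
l=4 r=7: |-3|<=|6| out[4]=36, r--
l=4 r=6: |-3|<=|5| out[3]=25, r--
l=4 r=5: |-3|<=|4| out[2]=16, r--
l=4 r=4: |-3|<=|-3| out[1]=9, r--

[9, 16, 25, 36, 64, 64, 81, 121, 169, 196, 225, 256, 361, 441, 484]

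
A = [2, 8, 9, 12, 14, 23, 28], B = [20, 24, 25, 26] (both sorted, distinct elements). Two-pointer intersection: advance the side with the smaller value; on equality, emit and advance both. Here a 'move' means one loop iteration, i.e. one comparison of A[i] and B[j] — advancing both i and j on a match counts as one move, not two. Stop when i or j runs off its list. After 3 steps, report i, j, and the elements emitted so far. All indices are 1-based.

i=1 j=1: 2<20, i++
i=2 j=1: 8<20, i++
i=3 j=1: 9<20, i++

i=4, j=1, emitted=[]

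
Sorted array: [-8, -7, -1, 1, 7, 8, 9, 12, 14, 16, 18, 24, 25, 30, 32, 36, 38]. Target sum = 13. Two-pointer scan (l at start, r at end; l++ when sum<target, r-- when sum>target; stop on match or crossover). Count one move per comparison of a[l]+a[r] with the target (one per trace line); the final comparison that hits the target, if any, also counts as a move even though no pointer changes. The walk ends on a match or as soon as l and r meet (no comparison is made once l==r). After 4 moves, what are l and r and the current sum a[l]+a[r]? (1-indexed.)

l=1, r=13, sum=17

[1,17] -8+38=30 >13 → r--
[1,16] -8+36=28 >13 → r--
[1,15] -8+32=24 >13 → r--
[1,14] -8+30=22 >13 → r--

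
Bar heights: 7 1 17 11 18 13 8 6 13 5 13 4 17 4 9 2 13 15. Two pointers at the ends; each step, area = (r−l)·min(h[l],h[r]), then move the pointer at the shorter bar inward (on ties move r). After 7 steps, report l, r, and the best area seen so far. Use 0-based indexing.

l=0 r=17: min(7,15)*17=119 best=119 *, l++
l=1 r=17: min(1,15)*16=16 best=119, l++
l=2 r=17: min(17,15)*15=225 best=225 *, r--
l=2 r=16: min(17,13)*14=182 best=225, r--
l=2 r=15: min(17,2)*13=26 best=225, r--
l=2 r=14: min(17,9)*12=108 best=225, r--
l=2 r=13: min(17,4)*11=44 best=225, r--

l=2, r=12, best area=225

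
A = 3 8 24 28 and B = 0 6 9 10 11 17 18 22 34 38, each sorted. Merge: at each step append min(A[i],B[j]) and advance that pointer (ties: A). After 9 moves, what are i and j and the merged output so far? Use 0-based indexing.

[i=0,j=0] A[i]=3>B[j]=0 take 0 → j++
[i=0,j=1] A[i]=3<=B[j]=6 take 3 → i++
[i=1,j=1] A[i]=8>B[j]=6 take 6 → j++
[i=1,j=2] A[i]=8<=B[j]=9 take 8 → i++
[i=2,j=2] A[i]=24>B[j]=9 take 9 → j++
[i=2,j=3] A[i]=24>B[j]=10 take 10 → j++
[i=2,j=4] A[i]=24>B[j]=11 take 11 → j++
[i=2,j=5] A[i]=24>B[j]=17 take 17 → j++
[i=2,j=6] A[i]=24>B[j]=18 take 18 → j++

i=2, j=7, merged so far=[0, 3, 6, 8, 9, 10, 11, 17, 18]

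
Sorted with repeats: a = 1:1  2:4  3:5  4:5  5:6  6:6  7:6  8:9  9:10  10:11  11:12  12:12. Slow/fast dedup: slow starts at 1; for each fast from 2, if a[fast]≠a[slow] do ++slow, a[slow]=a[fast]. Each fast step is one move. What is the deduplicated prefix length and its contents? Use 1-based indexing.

(s=1,f=2) a[fast]=4≠a[slow]=1 write a[2]=4 → slow++,fast++
(s=2,f=3) a[fast]=5≠a[slow]=4 write a[3]=5 → slow++,fast++
(s=3,f=4) a[fast]=5=a[slow] dup → fast++
(s=3,f=5) a[fast]=6≠a[slow]=5 write a[4]=6 → slow++,fast++
(s=4,f=6) a[fast]=6=a[slow] dup → fast++
(s=4,f=7) a[fast]=6=a[slow] dup → fast++
(s=4,f=8) a[fast]=9≠a[slow]=6 write a[5]=9 → slow++,fast++
(s=5,f=9) a[fast]=10≠a[slow]=9 write a[6]=10 → slow++,fast++
(s=6,f=10) a[fast]=11≠a[slow]=10 write a[7]=11 → slow++,fast++
(s=7,f=11) a[fast]=12≠a[slow]=11 write a[8]=12 → slow++,fast++
(s=8,f=12) a[fast]=12=a[slow] dup → fast++

length 8; prefix = [1, 4, 5, 6, 9, 10, 11, 12]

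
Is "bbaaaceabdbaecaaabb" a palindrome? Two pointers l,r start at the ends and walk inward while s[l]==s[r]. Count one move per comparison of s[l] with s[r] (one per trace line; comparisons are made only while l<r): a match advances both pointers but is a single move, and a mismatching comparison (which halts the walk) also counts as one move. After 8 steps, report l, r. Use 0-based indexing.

l=8, r=10

[0,18] 'b'=='b' → l++,r--
[1,17] 'b'=='b' → l++,r--
[2,16] 'a'=='a' → l++,r--
[3,15] 'a'=='a' → l++,r--
[4,14] 'a'=='a' → l++,r--
[5,13] 'c'=='c' → l++,r--
[6,12] 'e'=='e' → l++,r--
[7,11] 'a'=='a' → l++,r--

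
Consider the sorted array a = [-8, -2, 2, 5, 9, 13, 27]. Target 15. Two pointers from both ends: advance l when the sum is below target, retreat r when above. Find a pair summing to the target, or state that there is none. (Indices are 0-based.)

[0,6] -8+27=19 >15 → r--
[0,5] -8+13=5 <15 → l++
[1,5] -2+13=11 <15 → l++
[2,5] 2+13=15 → found

(2, 13)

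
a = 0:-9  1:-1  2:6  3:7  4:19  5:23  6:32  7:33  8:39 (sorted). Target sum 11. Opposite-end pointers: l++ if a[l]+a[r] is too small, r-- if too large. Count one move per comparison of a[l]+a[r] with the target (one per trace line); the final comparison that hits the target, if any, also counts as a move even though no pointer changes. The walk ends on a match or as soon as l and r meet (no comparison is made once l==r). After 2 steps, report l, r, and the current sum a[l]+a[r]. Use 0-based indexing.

l=0, r=6, sum=23

[0,8] -9+39=30 >11 → r--
[0,7] -9+33=24 >11 → r--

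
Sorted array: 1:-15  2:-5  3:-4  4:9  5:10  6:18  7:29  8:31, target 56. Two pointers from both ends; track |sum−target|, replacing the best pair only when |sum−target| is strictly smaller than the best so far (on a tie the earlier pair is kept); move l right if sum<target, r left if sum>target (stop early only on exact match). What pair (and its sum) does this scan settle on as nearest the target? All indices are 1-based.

l=1 r=8: -15+31=16 d=40 *, l++
l=2 r=8: -5+31=26 d=30 *, l++
l=3 r=8: -4+31=27 d=29 *, l++
l=4 r=8: 9+31=40 d=16 *, l++
l=5 r=8: 10+31=41 d=15 *, l++
l=6 r=8: 18+31=49 d=7 *, l++
l=7 r=8: 29+31=60 d=4 *, r--

pair (29, 31) with sum 60 (|Δ|=4)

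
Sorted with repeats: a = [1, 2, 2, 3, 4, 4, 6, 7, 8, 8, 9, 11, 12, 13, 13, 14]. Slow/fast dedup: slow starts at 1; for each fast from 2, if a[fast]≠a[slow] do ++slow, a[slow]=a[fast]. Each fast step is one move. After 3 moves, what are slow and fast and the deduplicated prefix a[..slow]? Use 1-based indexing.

slow=3, fast=5, prefix=[1, 2, 3]

(s=1,f=2) a[fast]=2≠a[slow]=1 write a[2]=2 → slow++,fast++
(s=2,f=3) a[fast]=2=a[slow] dup → fast++
(s=2,f=4) a[fast]=3≠a[slow]=2 write a[3]=3 → slow++,fast++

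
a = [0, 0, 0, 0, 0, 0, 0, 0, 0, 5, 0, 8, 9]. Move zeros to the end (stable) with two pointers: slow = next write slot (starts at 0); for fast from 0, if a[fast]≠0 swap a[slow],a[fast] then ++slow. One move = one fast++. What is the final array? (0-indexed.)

[5, 8, 9, 0, 0, 0, 0, 0, 0, 0, 0, 0, 0]

slow=0 fast=0: a[fast]=0, fast++
slow=0 fast=1: a[fast]=0, fast++
slow=0 fast=2: a[fast]=0, fast++
slow=0 fast=3: a[fast]=0, fast++
slow=0 fast=4: a[fast]=0, fast++
slow=0 fast=5: a[fast]=0, fast++
slow=0 fast=6: a[fast]=0, fast++
slow=0 fast=7: a[fast]=0, fast++
slow=0 fast=8: a[fast]=0, fast++
slow=0 fast=9: a[fast]=5≠0 swap→a[0]=5, slow++,fast++
slow=1 fast=10: a[fast]=0, fast++
slow=1 fast=11: a[fast]=8≠0 swap→a[1]=8, slow++,fast++
slow=2 fast=12: a[fast]=9≠0 swap→a[2]=9, slow++,fast++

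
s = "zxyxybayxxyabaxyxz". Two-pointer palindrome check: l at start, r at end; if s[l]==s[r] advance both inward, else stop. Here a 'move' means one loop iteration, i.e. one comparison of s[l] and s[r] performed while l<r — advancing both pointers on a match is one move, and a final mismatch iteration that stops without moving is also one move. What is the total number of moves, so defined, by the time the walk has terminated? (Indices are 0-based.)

[0,17] 'z'=='z' → l++,r--
[1,16] 'x'=='x' → l++,r--
[2,15] 'y'=='y' → l++,r--
[3,14] 'x'=='x' → l++,r--
[4,13] 'y'!='a' → stop

5 moves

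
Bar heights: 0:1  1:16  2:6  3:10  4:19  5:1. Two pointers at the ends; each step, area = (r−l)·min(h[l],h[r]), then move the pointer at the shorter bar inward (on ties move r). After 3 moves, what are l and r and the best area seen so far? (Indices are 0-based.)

l=0 r=5: min(1,1)*5=5 best=5 *, r--
l=0 r=4: min(1,19)*4=4 best=5, l++
l=1 r=4: min(16,19)*3=48 best=48 *, l++

l=2, r=4, best area=48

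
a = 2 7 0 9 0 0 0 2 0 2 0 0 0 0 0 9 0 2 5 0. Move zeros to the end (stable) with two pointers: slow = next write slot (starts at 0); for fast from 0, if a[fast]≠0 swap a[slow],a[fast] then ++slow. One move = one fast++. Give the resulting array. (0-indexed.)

[2, 7, 9, 2, 2, 9, 2, 5, 0, 0, 0, 0, 0, 0, 0, 0, 0, 0, 0, 0]

slow=0 fast=0: a[fast]=2≠0 swap→a[0]=2, slow++,fast++
slow=1 fast=1: a[fast]=7≠0 swap→a[1]=7, slow++,fast++
slow=2 fast=2: a[fast]=0, fast++
slow=2 fast=3: a[fast]=9≠0 swap→a[2]=9, slow++,fast++
slow=3 fast=4: a[fast]=0, fast++
slow=3 fast=5: a[fast]=0, fast++
slow=3 fast=6: a[fast]=0, fast++
slow=3 fast=7: a[fast]=2≠0 swap→a[3]=2, slow++,fast++
slow=4 fast=8: a[fast]=0, fast++
slow=4 fast=9: a[fast]=2≠0 swap→a[4]=2, slow++,fast++
slow=5 fast=10: a[fast]=0, fast++
slow=5 fast=11: a[fast]=0, fast++
slow=5 fast=12: a[fast]=0, fast++
slow=5 fast=13: a[fast]=0, fast++
slow=5 fast=14: a[fast]=0, fast++
slow=5 fast=15: a[fast]=9≠0 swap→a[5]=9, slow++,fast++
slow=6 fast=16: a[fast]=0, fast++
slow=6 fast=17: a[fast]=2≠0 swap→a[6]=2, slow++,fast++
slow=7 fast=18: a[fast]=5≠0 swap→a[7]=5, slow++,fast++
slow=8 fast=19: a[fast]=0, fast++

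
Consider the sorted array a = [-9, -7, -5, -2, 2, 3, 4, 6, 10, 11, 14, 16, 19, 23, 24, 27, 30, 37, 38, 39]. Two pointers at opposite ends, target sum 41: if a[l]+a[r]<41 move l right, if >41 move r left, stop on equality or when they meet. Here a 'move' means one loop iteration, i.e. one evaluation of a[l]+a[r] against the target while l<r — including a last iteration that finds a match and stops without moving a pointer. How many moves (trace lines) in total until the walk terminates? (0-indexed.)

l=0 r=19: -9+39=30 <41, l++
l=1 r=19: -7+39=32 <41, l++
l=2 r=19: -5+39=34 <41, l++
l=3 r=19: -2+39=37 <41, l++
l=4 r=19: 2+39=41, found

5 moves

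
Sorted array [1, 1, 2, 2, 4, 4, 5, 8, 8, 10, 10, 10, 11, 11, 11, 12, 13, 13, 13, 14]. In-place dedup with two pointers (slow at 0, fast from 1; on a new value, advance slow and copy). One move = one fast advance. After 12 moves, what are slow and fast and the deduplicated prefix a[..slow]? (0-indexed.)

(s=0,f=1) a[fast]=1=a[slow] dup → fast++
(s=0,f=2) a[fast]=2≠a[slow]=1 write a[1]=2 → slow++,fast++
(s=1,f=3) a[fast]=2=a[slow] dup → fast++
(s=1,f=4) a[fast]=4≠a[slow]=2 write a[2]=4 → slow++,fast++
(s=2,f=5) a[fast]=4=a[slow] dup → fast++
(s=2,f=6) a[fast]=5≠a[slow]=4 write a[3]=5 → slow++,fast++
(s=3,f=7) a[fast]=8≠a[slow]=5 write a[4]=8 → slow++,fast++
(s=4,f=8) a[fast]=8=a[slow] dup → fast++
(s=4,f=9) a[fast]=10≠a[slow]=8 write a[5]=10 → slow++,fast++
(s=5,f=10) a[fast]=10=a[slow] dup → fast++
(s=5,f=11) a[fast]=10=a[slow] dup → fast++
(s=5,f=12) a[fast]=11≠a[slow]=10 write a[6]=11 → slow++,fast++

slow=6, fast=13, prefix=[1, 2, 4, 5, 8, 10, 11]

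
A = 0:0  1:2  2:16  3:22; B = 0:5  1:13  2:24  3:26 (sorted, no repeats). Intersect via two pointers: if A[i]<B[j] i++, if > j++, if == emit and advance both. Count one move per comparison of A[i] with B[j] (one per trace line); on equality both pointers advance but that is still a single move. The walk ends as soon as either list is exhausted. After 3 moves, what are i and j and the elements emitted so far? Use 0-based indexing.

i=2, j=1, emitted=[]

i=0 j=0: 0<5, i++
i=1 j=0: 2<5, i++
i=2 j=0: 16>5, j++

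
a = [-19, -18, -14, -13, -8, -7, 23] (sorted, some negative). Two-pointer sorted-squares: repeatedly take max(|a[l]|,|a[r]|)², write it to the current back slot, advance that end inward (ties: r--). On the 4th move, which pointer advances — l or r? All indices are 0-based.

l

[0,6] |-19|<=|23| out[6]=529 → r--
[0,5] |-19|>|-7| out[5]=361 → l++
[1,5] |-18|>|-7| out[4]=324 → l++
[2,5] |-14|>|-7| out[3]=196 → l++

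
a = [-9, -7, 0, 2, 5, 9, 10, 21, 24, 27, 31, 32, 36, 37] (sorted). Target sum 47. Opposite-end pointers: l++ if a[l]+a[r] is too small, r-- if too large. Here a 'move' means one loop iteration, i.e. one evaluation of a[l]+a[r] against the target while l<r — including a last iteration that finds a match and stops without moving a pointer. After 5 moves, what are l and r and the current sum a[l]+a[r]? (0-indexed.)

l=5, r=13, sum=46

l=0 r=13: -9+37=28 <47, l++
l=1 r=13: -7+37=30 <47, l++
l=2 r=13: 0+37=37 <47, l++
l=3 r=13: 2+37=39 <47, l++
l=4 r=13: 5+37=42 <47, l++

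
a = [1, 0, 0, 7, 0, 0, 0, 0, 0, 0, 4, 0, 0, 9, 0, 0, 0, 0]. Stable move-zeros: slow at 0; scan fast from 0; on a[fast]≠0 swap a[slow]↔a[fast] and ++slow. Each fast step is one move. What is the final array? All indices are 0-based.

[1, 7, 4, 9, 0, 0, 0, 0, 0, 0, 0, 0, 0, 0, 0, 0, 0, 0]

(s=0,f=0) a[fast]=1≠0 swap→a[0]=1 → slow++,fast++
(s=1,f=1) a[fast]=0 → fast++
(s=1,f=2) a[fast]=0 → fast++
(s=1,f=3) a[fast]=7≠0 swap→a[1]=7 → slow++,fast++
(s=2,f=4) a[fast]=0 → fast++
(s=2,f=5) a[fast]=0 → fast++
(s=2,f=6) a[fast]=0 → fast++
(s=2,f=7) a[fast]=0 → fast++
(s=2,f=8) a[fast]=0 → fast++
(s=2,f=9) a[fast]=0 → fast++
(s=2,f=10) a[fast]=4≠0 swap→a[2]=4 → slow++,fast++
(s=3,f=11) a[fast]=0 → fast++
(s=3,f=12) a[fast]=0 → fast++
(s=3,f=13) a[fast]=9≠0 swap→a[3]=9 → slow++,fast++
(s=4,f=14) a[fast]=0 → fast++
(s=4,f=15) a[fast]=0 → fast++
(s=4,f=16) a[fast]=0 → fast++
(s=4,f=17) a[fast]=0 → fast++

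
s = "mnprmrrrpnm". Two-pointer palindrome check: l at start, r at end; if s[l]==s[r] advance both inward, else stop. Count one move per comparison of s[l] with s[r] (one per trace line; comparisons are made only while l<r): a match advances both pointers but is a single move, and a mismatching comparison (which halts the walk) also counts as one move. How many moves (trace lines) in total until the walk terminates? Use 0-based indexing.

l=0 r=10: 'm'=='m', l++,r--
l=1 r=9: 'n'=='n', l++,r--
l=2 r=8: 'p'=='p', l++,r--
l=3 r=7: 'r'=='r', l++,r--
l=4 r=6: 'm'!='r', stop

5 moves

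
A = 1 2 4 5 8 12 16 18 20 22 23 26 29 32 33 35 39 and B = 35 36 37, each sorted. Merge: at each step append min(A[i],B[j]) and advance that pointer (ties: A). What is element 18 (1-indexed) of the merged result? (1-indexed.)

merged[18] = 36

i=1 j=1: A[i]=1<=B[j]=35 take 1, i++
i=2 j=1: A[i]=2<=B[j]=35 take 2, i++
i=3 j=1: A[i]=4<=B[j]=35 take 4, i++
i=4 j=1: A[i]=5<=B[j]=35 take 5, i++
i=5 j=1: A[i]=8<=B[j]=35 take 8, i++
i=6 j=1: A[i]=12<=B[j]=35 take 12, i++
i=7 j=1: A[i]=16<=B[j]=35 take 16, i++
i=8 j=1: A[i]=18<=B[j]=35 take 18, i++
i=9 j=1: A[i]=20<=B[j]=35 take 20, i++
i=10 j=1: A[i]=22<=B[j]=35 take 22, i++
i=11 j=1: A[i]=23<=B[j]=35 take 23, i++
i=12 j=1: A[i]=26<=B[j]=35 take 26, i++
i=13 j=1: A[i]=29<=B[j]=35 take 29, i++
i=14 j=1: A[i]=32<=B[j]=35 take 32, i++
i=15 j=1: A[i]=33<=B[j]=35 take 33, i++
i=16 j=1: A[i]=35<=B[j]=35 take 35, i++
i=17 j=1: A[i]=39>B[j]=35 take 35, j++
i=17 j=2: A[i]=39>B[j]=36 take 36, j++
i=17 j=3: A[i]=39>B[j]=37 take 37, j++
i=17 j=4: B done, take A[i]=39, i++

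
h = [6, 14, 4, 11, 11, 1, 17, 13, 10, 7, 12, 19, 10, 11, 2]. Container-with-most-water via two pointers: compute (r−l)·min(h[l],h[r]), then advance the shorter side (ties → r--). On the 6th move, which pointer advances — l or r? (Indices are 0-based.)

l=0 r=14: min(6,2)*14=28 best=28 *, r--
l=0 r=13: min(6,11)*13=78 best=78 *, l++
l=1 r=13: min(14,11)*12=132 best=132 *, r--
l=1 r=12: min(14,10)*11=110 best=132, r--
l=1 r=11: min(14,19)*10=140 best=140 *, l++
l=2 r=11: min(4,19)*9=36 best=140, l++

l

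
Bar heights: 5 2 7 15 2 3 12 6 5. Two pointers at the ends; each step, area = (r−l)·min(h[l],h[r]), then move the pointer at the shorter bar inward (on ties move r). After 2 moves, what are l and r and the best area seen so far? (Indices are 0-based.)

l=1, r=7, best area=40

l=0 r=8: min(5,5)*8=40 best=40 *, r--
l=0 r=7: min(5,6)*7=35 best=40, l++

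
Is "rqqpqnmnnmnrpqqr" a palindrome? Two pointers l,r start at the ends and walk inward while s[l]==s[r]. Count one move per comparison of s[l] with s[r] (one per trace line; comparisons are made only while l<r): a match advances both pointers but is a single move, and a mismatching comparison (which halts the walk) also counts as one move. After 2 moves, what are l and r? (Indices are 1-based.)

l=3, r=14

l=1 r=16: 'r'=='r', l++,r--
l=2 r=15: 'q'=='q', l++,r--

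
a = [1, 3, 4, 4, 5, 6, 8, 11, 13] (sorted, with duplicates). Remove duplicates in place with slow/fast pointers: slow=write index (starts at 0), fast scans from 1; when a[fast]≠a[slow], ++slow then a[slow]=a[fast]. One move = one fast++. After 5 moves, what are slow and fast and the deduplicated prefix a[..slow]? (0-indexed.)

slow=4, fast=6, prefix=[1, 3, 4, 5, 6]

(s=0,f=1) a[fast]=3≠a[slow]=1 write a[1]=3 → slow++,fast++
(s=1,f=2) a[fast]=4≠a[slow]=3 write a[2]=4 → slow++,fast++
(s=2,f=3) a[fast]=4=a[slow] dup → fast++
(s=2,f=4) a[fast]=5≠a[slow]=4 write a[3]=5 → slow++,fast++
(s=3,f=5) a[fast]=6≠a[slow]=5 write a[4]=6 → slow++,fast++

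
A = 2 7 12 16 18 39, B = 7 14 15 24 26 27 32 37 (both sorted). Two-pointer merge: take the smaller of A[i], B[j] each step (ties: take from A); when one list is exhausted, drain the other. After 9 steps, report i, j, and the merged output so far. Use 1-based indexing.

i=1 j=1: A[i]=2<=B[j]=7 take 2, i++
i=2 j=1: A[i]=7<=B[j]=7 take 7, i++
i=3 j=1: A[i]=12>B[j]=7 take 7, j++
i=3 j=2: A[i]=12<=B[j]=14 take 12, i++
i=4 j=2: A[i]=16>B[j]=14 take 14, j++
i=4 j=3: A[i]=16>B[j]=15 take 15, j++
i=4 j=4: A[i]=16<=B[j]=24 take 16, i++
i=5 j=4: A[i]=18<=B[j]=24 take 18, i++
i=6 j=4: A[i]=39>B[j]=24 take 24, j++

i=6, j=5, merged so far=[2, 7, 7, 12, 14, 15, 16, 18, 24]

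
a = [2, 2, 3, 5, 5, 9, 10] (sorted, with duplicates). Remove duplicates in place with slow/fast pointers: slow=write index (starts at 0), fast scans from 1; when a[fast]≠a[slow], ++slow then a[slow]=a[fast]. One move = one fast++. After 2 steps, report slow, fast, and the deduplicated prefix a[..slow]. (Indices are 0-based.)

slow=1, fast=3, prefix=[2, 3]

slow=0 fast=1: a[fast]=2=a[slow] dup, fast++
slow=0 fast=2: a[fast]=3≠a[slow]=2 write a[1]=3, slow++,fast++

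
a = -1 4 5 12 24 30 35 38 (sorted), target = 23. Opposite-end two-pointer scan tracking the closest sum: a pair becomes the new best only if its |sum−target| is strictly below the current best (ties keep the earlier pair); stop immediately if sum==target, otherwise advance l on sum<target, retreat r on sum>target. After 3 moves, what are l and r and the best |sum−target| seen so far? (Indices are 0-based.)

l=0, r=4, best |Δ|=6

[0,7] -1+38=37 d=14 * → r--
[0,6] -1+35=34 d=11 * → r--
[0,5] -1+30=29 d=6 * → r--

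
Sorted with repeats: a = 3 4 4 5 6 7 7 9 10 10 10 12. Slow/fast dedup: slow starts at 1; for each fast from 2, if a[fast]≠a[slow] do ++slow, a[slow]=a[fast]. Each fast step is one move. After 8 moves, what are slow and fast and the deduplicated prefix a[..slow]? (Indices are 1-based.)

slow=7, fast=10, prefix=[3, 4, 5, 6, 7, 9, 10]

(s=1,f=2) a[fast]=4≠a[slow]=3 write a[2]=4 → slow++,fast++
(s=2,f=3) a[fast]=4=a[slow] dup → fast++
(s=2,f=4) a[fast]=5≠a[slow]=4 write a[3]=5 → slow++,fast++
(s=3,f=5) a[fast]=6≠a[slow]=5 write a[4]=6 → slow++,fast++
(s=4,f=6) a[fast]=7≠a[slow]=6 write a[5]=7 → slow++,fast++
(s=5,f=7) a[fast]=7=a[slow] dup → fast++
(s=5,f=8) a[fast]=9≠a[slow]=7 write a[6]=9 → slow++,fast++
(s=6,f=9) a[fast]=10≠a[slow]=9 write a[7]=10 → slow++,fast++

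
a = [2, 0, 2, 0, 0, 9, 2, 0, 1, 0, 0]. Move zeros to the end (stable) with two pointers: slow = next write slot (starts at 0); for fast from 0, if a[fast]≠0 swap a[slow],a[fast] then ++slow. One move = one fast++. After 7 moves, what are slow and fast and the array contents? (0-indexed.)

slow=4, fast=7, a=[2, 2, 9, 2, 0, 0, 0, 0, 1, 0, 0]

slow=0 fast=0: a[fast]=2≠0 swap→a[0]=2, slow++,fast++
slow=1 fast=1: a[fast]=0, fast++
slow=1 fast=2: a[fast]=2≠0 swap→a[1]=2, slow++,fast++
slow=2 fast=3: a[fast]=0, fast++
slow=2 fast=4: a[fast]=0, fast++
slow=2 fast=5: a[fast]=9≠0 swap→a[2]=9, slow++,fast++
slow=3 fast=6: a[fast]=2≠0 swap→a[3]=2, slow++,fast++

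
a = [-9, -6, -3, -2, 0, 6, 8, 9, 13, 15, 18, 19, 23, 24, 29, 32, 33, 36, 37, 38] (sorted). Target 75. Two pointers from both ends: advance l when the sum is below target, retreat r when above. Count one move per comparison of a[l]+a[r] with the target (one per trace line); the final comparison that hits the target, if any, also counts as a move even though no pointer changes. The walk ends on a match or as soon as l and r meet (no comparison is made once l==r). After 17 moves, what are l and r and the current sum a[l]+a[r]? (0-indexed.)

l=17, r=19, sum=74

[0,19] -9+38=29 <75 → l++
[1,19] -6+38=32 <75 → l++
[2,19] -3+38=35 <75 → l++
[3,19] -2+38=36 <75 → l++
[4,19] 0+38=38 <75 → l++
[5,19] 6+38=44 <75 → l++
[6,19] 8+38=46 <75 → l++
[7,19] 9+38=47 <75 → l++
[8,19] 13+38=51 <75 → l++
[9,19] 15+38=53 <75 → l++
[10,19] 18+38=56 <75 → l++
[11,19] 19+38=57 <75 → l++
[12,19] 23+38=61 <75 → l++
[13,19] 24+38=62 <75 → l++
[14,19] 29+38=67 <75 → l++
[15,19] 32+38=70 <75 → l++
[16,19] 33+38=71 <75 → l++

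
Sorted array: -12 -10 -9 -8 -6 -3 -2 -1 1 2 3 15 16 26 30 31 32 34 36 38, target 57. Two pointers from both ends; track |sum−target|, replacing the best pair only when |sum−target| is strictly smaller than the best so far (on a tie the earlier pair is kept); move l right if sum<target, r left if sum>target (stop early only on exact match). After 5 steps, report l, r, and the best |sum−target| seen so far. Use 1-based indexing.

l=1 r=20: -12+38=26 d=31 *, l++
l=2 r=20: -10+38=28 d=29 *, l++
l=3 r=20: -9+38=29 d=28 *, l++
l=4 r=20: -8+38=30 d=27 *, l++
l=5 r=20: -6+38=32 d=25 *, l++

l=6, r=20, best |Δ|=25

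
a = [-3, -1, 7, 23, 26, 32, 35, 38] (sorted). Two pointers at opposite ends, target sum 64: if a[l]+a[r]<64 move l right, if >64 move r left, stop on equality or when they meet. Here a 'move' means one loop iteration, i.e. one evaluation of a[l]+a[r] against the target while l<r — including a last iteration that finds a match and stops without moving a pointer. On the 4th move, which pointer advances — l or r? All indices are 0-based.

l

l=0 r=7: -3+38=35 <64, l++
l=1 r=7: -1+38=37 <64, l++
l=2 r=7: 7+38=45 <64, l++
l=3 r=7: 23+38=61 <64, l++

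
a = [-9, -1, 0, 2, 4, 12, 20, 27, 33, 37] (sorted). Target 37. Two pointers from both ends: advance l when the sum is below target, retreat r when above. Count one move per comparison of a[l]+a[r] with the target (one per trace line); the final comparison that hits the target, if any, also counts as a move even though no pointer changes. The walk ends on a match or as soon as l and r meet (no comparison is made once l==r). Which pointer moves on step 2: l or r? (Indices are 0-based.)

[0,9] -9+37=28 <37 → l++
[1,9] -1+37=36 <37 → l++

l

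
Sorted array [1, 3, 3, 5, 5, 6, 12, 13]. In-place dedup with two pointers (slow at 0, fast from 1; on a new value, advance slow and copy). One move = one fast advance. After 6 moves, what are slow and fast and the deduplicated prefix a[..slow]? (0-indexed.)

(s=0,f=1) a[fast]=3≠a[slow]=1 write a[1]=3 → slow++,fast++
(s=1,f=2) a[fast]=3=a[slow] dup → fast++
(s=1,f=3) a[fast]=5≠a[slow]=3 write a[2]=5 → slow++,fast++
(s=2,f=4) a[fast]=5=a[slow] dup → fast++
(s=2,f=5) a[fast]=6≠a[slow]=5 write a[3]=6 → slow++,fast++
(s=3,f=6) a[fast]=12≠a[slow]=6 write a[4]=12 → slow++,fast++

slow=4, fast=7, prefix=[1, 3, 5, 6, 12]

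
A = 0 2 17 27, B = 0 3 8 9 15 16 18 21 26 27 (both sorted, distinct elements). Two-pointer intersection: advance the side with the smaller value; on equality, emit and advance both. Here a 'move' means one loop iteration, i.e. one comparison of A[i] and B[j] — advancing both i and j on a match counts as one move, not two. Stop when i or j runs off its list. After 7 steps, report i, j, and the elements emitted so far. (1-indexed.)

i=1 j=1: 0==0 emit, i++,j++
i=2 j=2: 2<3, i++
i=3 j=2: 17>3, j++
i=3 j=3: 17>8, j++
i=3 j=4: 17>9, j++
i=3 j=5: 17>15, j++
i=3 j=6: 17>16, j++

i=3, j=7, emitted=[0]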